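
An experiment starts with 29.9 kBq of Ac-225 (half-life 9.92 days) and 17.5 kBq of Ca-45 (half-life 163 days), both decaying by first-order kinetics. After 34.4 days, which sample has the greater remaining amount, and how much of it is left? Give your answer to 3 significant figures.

Ac-225: 29.9 × (1/2)^3.4677 ≈ 2.7026 kBq.
Ca-45: 17.5 × (1/2)^0.21104 ≈ 15.118 kBq.
Ca-45 has more remaining, at ≈ 15.118 kBq.

Ca-45, 15.1 kBq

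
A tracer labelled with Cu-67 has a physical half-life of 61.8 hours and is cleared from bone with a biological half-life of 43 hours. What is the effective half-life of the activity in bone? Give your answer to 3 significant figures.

1/t_eff = 1/t_phys + 1/t_biol = 1/61.8 + 1/43 = 0.039437 per hour.
t_eff = 61.8 × 43 / (61.8 + 43) ≈ 25.357 hours.

25.4 hours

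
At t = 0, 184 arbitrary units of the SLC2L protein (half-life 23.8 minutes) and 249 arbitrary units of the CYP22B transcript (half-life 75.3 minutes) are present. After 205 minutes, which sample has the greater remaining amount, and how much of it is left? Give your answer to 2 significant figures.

CYP22B transcript, 38 arbitrary units

SLC2L protein: 184 × (1/2)^8.6134 ≈ 0.4698 arbitrary units.
CYP22B transcript: 249 × (1/2)^2.7224 ≈ 37.728 arbitrary units.
CYP22B transcript has more remaining, at ≈ 37.728 arbitrary units.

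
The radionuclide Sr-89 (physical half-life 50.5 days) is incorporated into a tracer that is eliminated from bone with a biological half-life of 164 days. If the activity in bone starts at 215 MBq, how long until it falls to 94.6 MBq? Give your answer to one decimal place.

1/t_eff = 1/t_phys + 1/t_biol = 1/50.5 + 1/164 = 0.0259 per day.
t_eff = 50.5 × 164 / (50.5 + 164) ≈ 38.611 days.
n = log₂(215/94.6) ≈ 1.1844; t = 1.1844 × 38.611 ≈ 45.731 days.

45.7 days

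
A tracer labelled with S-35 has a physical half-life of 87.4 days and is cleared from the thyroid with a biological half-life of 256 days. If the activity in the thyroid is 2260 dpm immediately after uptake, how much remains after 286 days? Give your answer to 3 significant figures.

108 dpm

1/t_eff = 1/t_phys + 1/t_biol = 1/87.4 + 1/256 = 0.015348 per day.
t_eff = 87.4 × 256 / (87.4 + 256) ≈ 65.156 days.
Remaining = 2260 × (1/2)^(286/65.156) = 2260 × (1/2)^4.3895 ≈ 107.83 dpm.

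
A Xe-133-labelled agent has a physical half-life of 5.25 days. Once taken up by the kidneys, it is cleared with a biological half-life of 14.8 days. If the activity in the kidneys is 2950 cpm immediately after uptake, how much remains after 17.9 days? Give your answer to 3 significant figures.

120 cpm

1/t_eff = 1/t_phys + 1/t_biol = 1/5.25 + 1/14.8 = 0.25804 per day.
t_eff = 5.25 × 14.8 / (5.25 + 14.8) ≈ 3.8753 days.
Remaining = 2950 × (1/2)^(17.9/3.8753) = 2950 × (1/2)^4.619 ≈ 120.05 cpm.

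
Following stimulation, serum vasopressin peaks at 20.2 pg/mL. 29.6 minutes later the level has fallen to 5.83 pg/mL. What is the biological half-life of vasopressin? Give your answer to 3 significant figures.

A/A₀ = 5.83/20.2 ≈ 0.28861.
n = log₂(3.4648) ≈ 1.7928 half-lives elapsed in 29.6 minutes.
t½ = 29.6/1.7928 ≈ 16.511 minutes.

16.5 minutes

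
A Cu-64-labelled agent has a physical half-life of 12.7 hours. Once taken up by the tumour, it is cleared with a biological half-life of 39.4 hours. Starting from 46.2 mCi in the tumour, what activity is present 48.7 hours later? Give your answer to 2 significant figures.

1/t_eff = 1/t_phys + 1/t_biol = 1/12.7 + 1/39.4 = 0.10412 per hour.
t_eff = 12.7 × 39.4 / (12.7 + 39.4) ≈ 9.6042 hours.
Remaining = 46.2 × (1/2)^(48.7/9.6042) = 46.2 × (1/2)^5.0707 ≈ 1.3747 mCi.

1.4 mCi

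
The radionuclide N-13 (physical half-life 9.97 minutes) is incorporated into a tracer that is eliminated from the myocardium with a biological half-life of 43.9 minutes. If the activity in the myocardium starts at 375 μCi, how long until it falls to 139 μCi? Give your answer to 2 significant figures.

12 minutes

1/t_eff = 1/t_phys + 1/t_biol = 1/9.97 + 1/43.9 = 0.12308 per minute.
t_eff = 9.97 × 43.9 / (9.97 + 43.9) ≈ 8.1248 minutes.
n = log₂(375/139) ≈ 1.4318; t = 1.4318 × 8.1248 ≈ 11.633 minutes.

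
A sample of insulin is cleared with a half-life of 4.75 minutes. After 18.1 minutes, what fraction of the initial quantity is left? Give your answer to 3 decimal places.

0.071

n = 18.1/4.75 ≈ 3.8105 half-lives.
Fraction remaining = (1/2)^3.8105 ≈ 0.071272.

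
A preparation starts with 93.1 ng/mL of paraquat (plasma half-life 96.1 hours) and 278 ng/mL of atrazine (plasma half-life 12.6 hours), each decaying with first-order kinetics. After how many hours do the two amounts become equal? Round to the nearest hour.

Set 93.1·(1/2)^(t/96.1) = 278·(1/2)^(t/12.6).
Taking log₂: log₂(93.1/278) = t·(1/96.1 − 1/12.6).
log₂(0.33489) = -1.5782; 1/96.1 − 1/12.6 = -0.068959.
t = -1.5782 / -0.068959 ≈ 22.886 hours.

23 hours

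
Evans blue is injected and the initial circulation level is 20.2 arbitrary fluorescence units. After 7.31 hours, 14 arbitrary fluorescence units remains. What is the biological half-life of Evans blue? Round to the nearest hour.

A/A₀ = 14/20.2 ≈ 0.69307.
n = log₂(1.4429) ≈ 0.52893 half-lives elapsed in 7.31 hours.
t½ = 7.31/0.52893 ≈ 13.82 hours.

14 hours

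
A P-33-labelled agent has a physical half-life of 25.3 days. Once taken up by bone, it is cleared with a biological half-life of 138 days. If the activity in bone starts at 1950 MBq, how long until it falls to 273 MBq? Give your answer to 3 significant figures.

1/t_eff = 1/t_phys + 1/t_biol = 1/25.3 + 1/138 = 0.046772 per day.
t_eff = 25.3 × 138 / (25.3 + 138) ≈ 21.38 days.
n = log₂(1950/273) ≈ 2.8365; t = 2.8365 × 21.38 ≈ 60.645 days.

60.6 days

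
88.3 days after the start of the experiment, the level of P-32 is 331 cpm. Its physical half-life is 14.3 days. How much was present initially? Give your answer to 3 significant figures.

23900 cpm

Number of half-lives elapsed: n = 88.3/14.3 ≈ 6.1748.
A₀ = A × 2^n = 331 × 2^6.1748 = 331 × 72.245 ≈ 23913 cpm.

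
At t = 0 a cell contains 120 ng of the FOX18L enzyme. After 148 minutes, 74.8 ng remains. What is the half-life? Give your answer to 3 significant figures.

217 minutes

A/A₀ = 74.8/120 ≈ 0.62333.
n = log₂(1.6043) ≈ 0.68192 half-lives elapsed in 148 minutes.
t½ = 148/0.68192 ≈ 217.03 minutes.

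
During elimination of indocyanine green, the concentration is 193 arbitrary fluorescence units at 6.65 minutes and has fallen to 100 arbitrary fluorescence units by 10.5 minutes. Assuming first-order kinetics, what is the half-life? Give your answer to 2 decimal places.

4.06 minutes

Over Δt = 10.5 − 6.65 = 3.85 minutes, the level fell by a factor of 193/100 ≈ 1.93.
n = log₂(1.93) ≈ 0.9486 half-lives, so t½ = 3.85/0.9486 ≈ 4.0586 minutes.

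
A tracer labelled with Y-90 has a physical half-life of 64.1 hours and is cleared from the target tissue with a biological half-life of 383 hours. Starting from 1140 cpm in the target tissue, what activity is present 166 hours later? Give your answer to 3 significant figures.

1/t_eff = 1/t_phys + 1/t_biol = 1/64.1 + 1/383 = 0.018212 per hour.
t_eff = 64.1 × 383 / (64.1 + 383) ≈ 54.91 hours.
Remaining = 1140 × (1/2)^(166/54.91) = 1140 × (1/2)^3.0231 ≈ 140.23 cpm.

140 cpm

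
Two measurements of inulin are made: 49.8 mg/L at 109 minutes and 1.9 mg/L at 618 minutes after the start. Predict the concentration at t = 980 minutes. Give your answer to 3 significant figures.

Over Δt = 618 − 109 = 509 minutes, the level fell by a factor of 49.8/1.9 ≈ 26.211.
n = log₂(26.211) ≈ 4.7121 half-lives, so t½ = 509/4.7121 ≈ 108.02 minutes.
From t = 618 to t = 980: 1.9 × (1/2)^((980−618)/108.02) ≈ 0.18618 mg/L.

0.186 mg/L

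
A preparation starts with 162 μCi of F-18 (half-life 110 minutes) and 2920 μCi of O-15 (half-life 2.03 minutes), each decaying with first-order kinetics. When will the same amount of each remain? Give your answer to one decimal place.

Set 162·(1/2)^(t/110) = 2920·(1/2)^(t/2.03).
Taking log₂: log₂(162/2920) = t·(1/110 − 1/2.03).
log₂(0.055479) = -4.1719; 1/110 − 1/2.03 = -0.48352.
t = -4.1719 / -0.48352 ≈ 8.6282 minutes.

8.6 minutes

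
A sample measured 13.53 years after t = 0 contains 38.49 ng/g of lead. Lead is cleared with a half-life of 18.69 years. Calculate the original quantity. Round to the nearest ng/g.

Number of half-lives elapsed: n = 13.53/18.69 ≈ 0.72392.
A₀ = A × 2^n = 38.49 × 2^0.72392 = 38.49 × 1.6517 ≈ 63.572 ng/g.

64 ng/g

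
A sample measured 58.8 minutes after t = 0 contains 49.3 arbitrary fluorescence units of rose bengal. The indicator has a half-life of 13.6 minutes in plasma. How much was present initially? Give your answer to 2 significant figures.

Number of half-lives elapsed: n = 58.8/13.6 ≈ 4.3235.
A₀ = A × 2^n = 49.3 × 2^4.3235 = 49.3 × 20.022 ≈ 987.1 arbitrary fluorescence units.

990 arbitrary fluorescence units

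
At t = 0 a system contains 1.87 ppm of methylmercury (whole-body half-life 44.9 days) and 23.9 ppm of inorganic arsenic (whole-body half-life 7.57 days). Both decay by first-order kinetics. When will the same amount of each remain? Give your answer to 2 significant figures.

Set 1.87·(1/2)^(t/44.9) = 23.9·(1/2)^(t/7.57).
Taking log₂: log₂(1.87/23.9) = t·(1/44.9 − 1/7.57).
log₂(0.078243) = -3.6759; 1/44.9 − 1/7.57 = -0.10983.
t = -3.6759 / -0.10983 ≈ 33.469 days.

33 days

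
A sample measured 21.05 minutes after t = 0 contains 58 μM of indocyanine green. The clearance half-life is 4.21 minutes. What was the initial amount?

1856 μM

Number of half-lives elapsed: n = 21.05/4.21 ≈ 5.
A₀ = A × 2^n = 58 × 2^5 = 58 × 32 ≈ 1856 μM.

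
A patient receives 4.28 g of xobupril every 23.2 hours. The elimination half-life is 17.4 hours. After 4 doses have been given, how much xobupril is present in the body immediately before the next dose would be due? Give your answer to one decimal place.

The 4 doses were given 92.8, 69.6, 46.4, 23.2 hours ago.
Total = 4.28·(1/2)^(92.8/17.4) + 4.28·(1/2)^(69.6/17.4) + 4.28·(1/2)^(46.4/17.4) + 4.28·(1/2)^(23.2/17.4)
      = 0.10616 + 0.2675 + 0.67406 + 1.6985 ≈ 2.7462 g.

2.7 g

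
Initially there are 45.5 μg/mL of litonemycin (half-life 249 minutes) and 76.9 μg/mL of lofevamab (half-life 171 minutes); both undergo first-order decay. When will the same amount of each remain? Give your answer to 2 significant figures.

410 minutes

Set 45.5·(1/2)^(t/249) = 76.9·(1/2)^(t/171).
Taking log₂: log₂(45.5/76.9) = t·(1/249 − 1/171).
log₂(0.59168) = -0.75712; 1/249 − 1/171 = -0.0018319.
t = -0.75712 / -0.0018319 ≈ 413.3 minutes.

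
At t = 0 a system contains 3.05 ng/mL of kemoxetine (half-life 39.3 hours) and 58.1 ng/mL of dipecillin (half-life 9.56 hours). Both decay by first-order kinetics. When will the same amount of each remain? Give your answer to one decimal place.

Set 3.05·(1/2)^(t/39.3) = 58.1·(1/2)^(t/9.56).
Taking log₂: log₂(3.05/58.1) = t·(1/39.3 − 1/9.56).
log₂(0.052496) = -4.2517; 1/39.3 − 1/9.56 = -0.079157.
t = -4.2517 / -0.079157 ≈ 53.712 hours.

53.7 hours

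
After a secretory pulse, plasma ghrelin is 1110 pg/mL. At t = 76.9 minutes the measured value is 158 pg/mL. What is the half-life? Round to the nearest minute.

A/A₀ = 158/1110 ≈ 0.14234.
n = log₂(7.0253) ≈ 2.8126 half-lives elapsed in 76.9 minutes.
t½ = 76.9/2.8126 ≈ 27.342 minutes.

27 minutes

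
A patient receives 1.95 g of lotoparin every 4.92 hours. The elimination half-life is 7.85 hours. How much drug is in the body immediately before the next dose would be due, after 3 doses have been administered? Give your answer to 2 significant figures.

2.6 g

The 3 doses were given 14.76, 9.84, 4.92 hours ago.
Total = 1.95·(1/2)^(14.76/7.85) + 1.95·(1/2)^(9.84/7.85) + 1.95·(1/2)^(4.92/7.85)
      = 0.52969 + 0.81789 + 1.2629 ≈ 2.6105 g.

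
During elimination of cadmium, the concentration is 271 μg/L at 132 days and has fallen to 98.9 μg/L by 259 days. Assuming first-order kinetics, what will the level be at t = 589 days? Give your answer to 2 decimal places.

Over Δt = 259 − 132 = 127 days, the level fell by a factor of 271/98.9 ≈ 2.7401.
n = log₂(2.7401) ≈ 1.4543 half-lives, so t½ = 127/1.4543 ≈ 87.33 days.
From t = 259 to t = 589: 98.9 × (1/2)^((589−259)/87.33) ≈ 7.2057 μg/L.

7.21 μg/L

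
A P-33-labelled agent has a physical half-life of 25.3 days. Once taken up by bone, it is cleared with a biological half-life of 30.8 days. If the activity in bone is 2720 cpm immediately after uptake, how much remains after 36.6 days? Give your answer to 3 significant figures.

438 cpm

1/t_eff = 1/t_phys + 1/t_biol = 1/25.3 + 1/30.8 = 0.071993 per day.
t_eff = 25.3 × 30.8 / (25.3 + 30.8) ≈ 13.89 days.
Remaining = 2720 × (1/2)^(36.6/13.89) = 2720 × (1/2)^2.635 ≈ 437.89 cpm.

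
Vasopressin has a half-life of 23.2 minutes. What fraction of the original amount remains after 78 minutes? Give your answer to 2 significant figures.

n = 78/23.2 ≈ 3.3621 half-lives.
Fraction remaining = (1/2)^3.3621 ≈ 0.097256.

0.097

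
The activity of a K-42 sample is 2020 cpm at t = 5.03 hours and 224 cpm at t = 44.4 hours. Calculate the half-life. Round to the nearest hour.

12 hours

Over Δt = 44.4 − 5.03 = 39.37 hours, the level fell by a factor of 2020/224 ≈ 9.0179.
n = log₂(9.0179) ≈ 3.1728 half-lives, so t½ = 39.37/3.1728 ≈ 12.409 hours.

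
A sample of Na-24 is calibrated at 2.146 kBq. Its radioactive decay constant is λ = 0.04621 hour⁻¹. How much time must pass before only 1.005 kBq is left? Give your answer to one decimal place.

16.4 hours

t½ = ln 2 / λ = 0.69315 / 0.04621 ≈ 15 hours.
Fraction remaining = 1.005/2.146 ≈ 0.46831.
n = log₂(2.146/1.005) = ln(2.1353)/ln 2 ≈ 1.0945 half-lives.
t = n × t½ = 1.0945 × 15 ≈ 16.417 hours.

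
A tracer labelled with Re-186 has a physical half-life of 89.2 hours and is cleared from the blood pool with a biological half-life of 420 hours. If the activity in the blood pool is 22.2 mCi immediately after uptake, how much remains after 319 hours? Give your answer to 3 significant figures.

1.10 mCi

1/t_eff = 1/t_phys + 1/t_biol = 1/89.2 + 1/420 = 0.013592 per hour.
t_eff = 89.2 × 420 / (89.2 + 420) ≈ 73.574 hours.
Remaining = 22.2 × (1/2)^(319/73.574) = 22.2 × (1/2)^4.3358 ≈ 1.0994 mCi.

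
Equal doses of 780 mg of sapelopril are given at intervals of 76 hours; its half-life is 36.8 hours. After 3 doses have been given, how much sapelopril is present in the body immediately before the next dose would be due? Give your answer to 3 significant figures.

The 3 doses were given 228, 152, 76 hours ago.
Total = 780·(1/2)^(228/36.8) + 780·(1/2)^(152/36.8) + 780·(1/2)^(76/36.8)
      = 10.642 + 44.536 + 186.38 ≈ 241.56 mg.

242 mg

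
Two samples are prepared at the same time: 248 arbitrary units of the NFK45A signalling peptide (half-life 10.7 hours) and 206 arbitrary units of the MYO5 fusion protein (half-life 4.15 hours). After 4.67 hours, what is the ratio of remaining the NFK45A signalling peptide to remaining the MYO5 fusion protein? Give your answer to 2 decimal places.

NFK45A signalling peptide: 248 × (1/2)^(4.67/10.7) = 248 × (1/2)^0.43645 ≈ 183.26 arbitrary units.
MYO5 fusion protein: 206 × (1/2)^(4.67/4.15) = 206 × (1/2)^1.1253 ≈ 94.432 arbitrary units.
Ratio ≈ 183.26 / 94.432 ≈ 1.9407.

1.94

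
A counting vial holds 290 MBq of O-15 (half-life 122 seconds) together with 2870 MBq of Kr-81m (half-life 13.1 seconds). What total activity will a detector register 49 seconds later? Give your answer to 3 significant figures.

434 MBq

O-15: 290 × (1/2)^(49/122) = 290 × (1/2)^0.40164 ≈ 219.53 MBq.
Kr-81m: 2870 × (1/2)^(49/13.1) = 2870 × (1/2)^3.7405 ≈ 214.73 MBq.
Total = 219.53 + 214.73 ≈ 434.26 MBq.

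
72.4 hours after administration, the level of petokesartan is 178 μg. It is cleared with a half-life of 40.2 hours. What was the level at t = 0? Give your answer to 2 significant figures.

Number of half-lives elapsed: n = 72.4/40.2 ≈ 1.801.
A₀ = A × 2^n = 178 × 2^1.801 = 178 × 3.4846 ≈ 620.26 μg.

620 μg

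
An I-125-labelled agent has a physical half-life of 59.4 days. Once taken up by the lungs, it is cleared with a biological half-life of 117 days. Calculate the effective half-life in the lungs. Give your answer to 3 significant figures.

1/t_eff = 1/t_phys + 1/t_biol = 1/59.4 + 1/117 = 0.025382 per day.
t_eff = 59.4 × 117 / (59.4 + 117) ≈ 39.398 days.

39.4 days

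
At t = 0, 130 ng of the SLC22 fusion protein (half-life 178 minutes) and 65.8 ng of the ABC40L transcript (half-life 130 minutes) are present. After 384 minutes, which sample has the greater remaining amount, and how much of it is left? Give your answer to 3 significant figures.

SLC22 fusion protein: 130 × (1/2)^2.1573 ≈ 29.143 ng.
ABC40L transcript: 65.8 × (1/2)^2.9538 ≈ 8.4924 ng.
SLC22 fusion protein has more remaining, at ≈ 29.143 ng.

SLC22 fusion protein, 29.1 ng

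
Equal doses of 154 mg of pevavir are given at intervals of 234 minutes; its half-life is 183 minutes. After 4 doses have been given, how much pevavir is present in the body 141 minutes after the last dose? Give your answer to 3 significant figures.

The 4 doses were given 843, 609, 375, 141 minutes ago.
Total = 154·(1/2)^(843/183) + 154·(1/2)^(609/183) + 154·(1/2)^(375/183) + 154·(1/2)^(141/183)
      = 6.3213 + 15.337 + 37.21 + 90.278 ≈ 149.15 mg.

149 mg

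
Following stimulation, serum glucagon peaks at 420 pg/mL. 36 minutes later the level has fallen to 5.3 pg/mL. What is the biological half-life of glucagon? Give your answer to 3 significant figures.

5.71 minutes

A/A₀ = 5.3/420 ≈ 0.012619.
n = log₂(79.245) ≈ 6.3083 half-lives elapsed in 36 minutes.
t½ = 36/6.3083 ≈ 5.7068 minutes.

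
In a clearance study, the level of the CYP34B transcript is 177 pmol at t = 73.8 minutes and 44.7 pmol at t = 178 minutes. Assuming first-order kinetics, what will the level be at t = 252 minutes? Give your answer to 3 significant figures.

Over Δt = 178 − 73.8 = 104.2 minutes, the level fell by a factor of 177/44.7 ≈ 3.9597.
n = log₂(3.9597) ≈ 1.9854 half-lives, so t½ = 104.2/1.9854 ≈ 52.483 minutes.
From t = 178 to t = 252: 44.7 × (1/2)^((252−178)/52.483) ≈ 16.821 pmol.

16.8 pmol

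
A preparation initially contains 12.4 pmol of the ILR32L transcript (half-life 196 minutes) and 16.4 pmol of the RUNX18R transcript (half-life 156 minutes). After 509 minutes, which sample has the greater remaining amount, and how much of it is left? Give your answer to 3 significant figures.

ILR32L transcript: 12.4 × (1/2)^2.5969 ≈ 2.0496 pmol.
RUNX18R transcript: 16.4 × (1/2)^3.2628 ≈ 1.7086 pmol.
ILR32L transcript has more remaining, at ≈ 2.0496 pmol.

ILR32L transcript, 2.05 pmol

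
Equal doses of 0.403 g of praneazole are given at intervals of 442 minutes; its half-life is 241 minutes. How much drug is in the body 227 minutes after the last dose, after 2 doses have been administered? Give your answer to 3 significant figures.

0.269 g

The 2 doses were given 669, 227 minutes ago.
Total = 0.403·(1/2)^(669/241) + 0.403·(1/2)^(227/241)
      = 0.058839 + 0.20978 ≈ 0.26862 g.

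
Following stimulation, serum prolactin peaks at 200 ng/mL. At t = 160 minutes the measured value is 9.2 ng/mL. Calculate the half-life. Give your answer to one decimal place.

36.0 minutes

A/A₀ = 9.2/200 ≈ 0.046.
n = log₂(21.739) ≈ 4.4422 half-lives elapsed in 160 minutes.
t½ = 160/4.4422 ≈ 36.018 minutes.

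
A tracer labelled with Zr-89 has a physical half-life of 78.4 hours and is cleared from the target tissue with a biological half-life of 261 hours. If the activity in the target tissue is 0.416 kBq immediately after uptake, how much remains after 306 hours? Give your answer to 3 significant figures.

1/t_eff = 1/t_phys + 1/t_biol = 1/78.4 + 1/261 = 0.016587 per hour.
t_eff = 78.4 × 261 / (78.4 + 261) ≈ 60.29 hours.
Remaining = 0.416 × (1/2)^(306/60.29) = 0.416 × (1/2)^5.0755 ≈ 0.012337 kBq.

0.0123 kBq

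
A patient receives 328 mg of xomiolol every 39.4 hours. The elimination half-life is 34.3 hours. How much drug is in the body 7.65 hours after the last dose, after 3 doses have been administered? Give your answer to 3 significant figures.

465 mg

The 3 doses were given 86.45, 47.05, 7.65 hours ago.
Total = 328·(1/2)^(86.45/34.3) + 328·(1/2)^(47.05/34.3) + 328·(1/2)^(7.65/34.3)
      = 57.168 + 126.75 + 281.02 ≈ 464.94 mg.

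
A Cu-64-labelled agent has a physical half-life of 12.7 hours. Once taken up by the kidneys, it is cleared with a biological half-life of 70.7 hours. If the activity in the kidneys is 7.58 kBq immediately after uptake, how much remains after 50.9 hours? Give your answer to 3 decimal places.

0.286 kBq

1/t_eff = 1/t_phys + 1/t_biol = 1/12.7 + 1/70.7 = 0.092884 per hour.
t_eff = 12.7 × 70.7 / (12.7 + 70.7) ≈ 10.766 hours.
Remaining = 7.58 × (1/2)^(50.9/10.766) = 7.58 × (1/2)^4.7278 ≈ 0.28606 kBq.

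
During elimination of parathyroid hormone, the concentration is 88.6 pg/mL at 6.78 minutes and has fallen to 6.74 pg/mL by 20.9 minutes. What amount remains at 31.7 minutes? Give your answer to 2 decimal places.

Over Δt = 20.9 − 6.78 = 14.12 minutes, the level fell by a factor of 88.6/6.74 ≈ 13.145.
n = log₂(13.145) ≈ 3.7165 half-lives, so t½ = 14.12/3.7165 ≈ 3.7993 minutes.
From t = 20.9 to t = 31.7: 6.74 × (1/2)^((31.7−20.9)/3.7993) ≈ 0.93959 pg/mL.

0.94 pg/mL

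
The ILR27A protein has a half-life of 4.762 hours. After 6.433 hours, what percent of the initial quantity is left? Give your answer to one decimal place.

39.2%

n = 6.433/4.762 ≈ 1.3509 half-lives.
Fraction remaining = (1/2)^1.3509 ≈ 0.39205, i.e. 39.205%.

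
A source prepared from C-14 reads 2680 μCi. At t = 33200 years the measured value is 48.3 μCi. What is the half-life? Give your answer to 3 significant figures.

A/A₀ = 48.3/2680 ≈ 0.018022.
n = log₂(55.487) ≈ 5.7941 half-lives elapsed in 33200 years.
t½ = 33200/5.7941 ≈ 5730 years.

5730 years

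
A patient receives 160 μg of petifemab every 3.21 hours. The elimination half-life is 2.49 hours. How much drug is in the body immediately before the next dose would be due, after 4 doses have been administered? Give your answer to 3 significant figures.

108 μg

The 4 doses were given 12.84, 9.63, 6.42, 3.21 hours ago.
Total = 160·(1/2)^(12.84/2.49) + 160·(1/2)^(9.63/2.49) + 160·(1/2)^(6.42/2.49) + 160·(1/2)^(3.21/2.49)
      = 4.4856 + 10.962 + 26.79 + 65.47 ≈ 107.71 μg.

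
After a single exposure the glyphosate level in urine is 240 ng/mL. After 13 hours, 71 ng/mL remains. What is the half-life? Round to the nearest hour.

A/A₀ = 71/240 ≈ 0.29583.
n = log₂(3.3803) ≈ 1.7571 half-lives elapsed in 13 hours.
t½ = 13/1.7571 ≈ 7.3984 hours.

7 hours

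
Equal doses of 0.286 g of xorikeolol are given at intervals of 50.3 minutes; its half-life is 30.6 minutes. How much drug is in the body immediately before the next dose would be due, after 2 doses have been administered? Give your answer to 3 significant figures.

0.121 g

The 2 doses were given 100.6, 50.3 minutes ago.
Total = 0.286·(1/2)^(100.6/30.6) + 0.286·(1/2)^(50.3/30.6)
      = 0.029289 + 0.091524 ≈ 0.12081 g.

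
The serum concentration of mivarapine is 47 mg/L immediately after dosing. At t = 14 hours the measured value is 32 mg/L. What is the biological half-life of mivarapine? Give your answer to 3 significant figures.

25.2 hours

A/A₀ = 32/47 ≈ 0.68085.
n = log₂(1.4688) ≈ 0.55459 half-lives elapsed in 14 hours.
t½ = 14/0.55459 ≈ 25.244 hours.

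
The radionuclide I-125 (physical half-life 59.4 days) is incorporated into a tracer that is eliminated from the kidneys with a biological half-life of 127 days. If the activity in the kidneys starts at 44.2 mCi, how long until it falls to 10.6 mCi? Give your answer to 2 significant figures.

1/t_eff = 1/t_phys + 1/t_biol = 1/59.4 + 1/127 = 0.024709 per day.
t_eff = 59.4 × 127 / (59.4 + 127) ≈ 40.471 days.
n = log₂(44.2/10.6) ≈ 2.06; t = 2.06 × 40.471 ≈ 83.37 days.

83 days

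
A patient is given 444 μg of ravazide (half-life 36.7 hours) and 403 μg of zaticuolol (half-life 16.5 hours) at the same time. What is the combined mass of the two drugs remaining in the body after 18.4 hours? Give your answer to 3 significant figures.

ravazide: 444 × (1/2)^(18.4/36.7) = 444 × (1/2)^0.50136 ≈ 313.66 μg.
zaticuolol: 403 × (1/2)^(18.4/16.5) = 403 × (1/2)^1.1152 ≈ 186.04 μg.
Total = 313.66 + 186.04 ≈ 499.7 μg.

500 μg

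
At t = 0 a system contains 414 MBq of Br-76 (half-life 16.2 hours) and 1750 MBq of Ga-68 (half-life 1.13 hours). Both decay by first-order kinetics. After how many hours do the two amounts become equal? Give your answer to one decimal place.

2.5 hours

Set 414·(1/2)^(t/16.2) = 1750·(1/2)^(t/1.13).
Taking log₂: log₂(414/1750) = t·(1/16.2 − 1/1.13).
log₂(0.23657) = -2.0797; 1/16.2 − 1/1.13 = -0.82323.
t = -2.0797 / -0.82323 ≈ 2.5262 hours.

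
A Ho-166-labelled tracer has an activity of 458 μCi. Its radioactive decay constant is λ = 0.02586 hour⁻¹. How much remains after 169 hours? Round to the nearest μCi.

t½ = ln 2 / λ = 0.69315 / 0.02586 ≈ 26.804 hours.
Number of half-lives: n = 169/26.804 ≈ 6.3051.
Remaining = 458 × (1/2)^6.3051 = 458 × 0.012647 ≈ 5.7923 μCi.

6 μCi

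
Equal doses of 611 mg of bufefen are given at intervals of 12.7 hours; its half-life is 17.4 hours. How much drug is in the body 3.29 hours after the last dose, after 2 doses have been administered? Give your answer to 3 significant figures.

The 2 doses were given 15.99, 3.29 hours ago.
Total = 611·(1/2)^(15.99/17.4) + 611·(1/2)^(3.29/17.4)
      = 323.15 + 535.95 ≈ 859.1 mg.

859 mg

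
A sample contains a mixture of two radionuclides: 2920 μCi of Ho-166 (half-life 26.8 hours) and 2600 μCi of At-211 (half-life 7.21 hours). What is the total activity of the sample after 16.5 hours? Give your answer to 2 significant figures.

Ho-166: 2920 × (1/2)^(16.5/26.8) = 2920 × (1/2)^0.61567 ≈ 1905.7 μCi.
At-211: 2600 × (1/2)^(16.5/7.21) = 2600 × (1/2)^2.2885 ≈ 532.19 μCi.
Total = 1905.7 + 532.19 ≈ 2437.9 μCi.

2400 μCi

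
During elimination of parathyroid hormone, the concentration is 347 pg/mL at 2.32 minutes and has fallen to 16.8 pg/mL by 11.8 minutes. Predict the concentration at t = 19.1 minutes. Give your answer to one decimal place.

Over Δt = 11.8 − 2.32 = 9.48 minutes, the level fell by a factor of 347/16.8 ≈ 20.655.
n = log₂(20.655) ≈ 4.3684 half-lives, so t½ = 9.48/4.3684 ≈ 2.1701 minutes.
From t = 11.8 to t = 19.1: 16.8 × (1/2)^((19.1−11.8)/2.1701) ≈ 1.6319 pg/mL.

1.6 pg/mL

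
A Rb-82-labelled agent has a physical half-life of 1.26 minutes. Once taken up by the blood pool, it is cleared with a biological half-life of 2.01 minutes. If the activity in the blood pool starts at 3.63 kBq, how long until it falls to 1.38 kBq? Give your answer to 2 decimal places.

1/t_eff = 1/t_phys + 1/t_biol = 1/1.26 + 1/2.01 = 1.2912 per minute.
t_eff = 1.26 × 2.01 / (1.26 + 2.01) ≈ 0.7745 minutes.
n = log₂(3.63/1.38) ≈ 1.3953; t = 1.3953 × 0.7745 ≈ 1.0807 minutes.

1.08 minutes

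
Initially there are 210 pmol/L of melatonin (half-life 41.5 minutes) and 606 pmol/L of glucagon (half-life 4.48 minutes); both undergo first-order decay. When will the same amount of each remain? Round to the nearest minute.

Set 210·(1/2)^(t/41.5) = 606·(1/2)^(t/4.48).
Taking log₂: log₂(210/606) = t·(1/41.5 − 1/4.48).
log₂(0.34653) = -1.5289; 1/41.5 − 1/4.48 = -0.19912.
t = -1.5289 / -0.19912 ≈ 7.6785 minutes.

8 minutes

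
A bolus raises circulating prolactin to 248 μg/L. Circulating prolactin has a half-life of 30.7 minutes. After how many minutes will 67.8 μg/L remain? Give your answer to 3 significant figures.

57.4 minutes

Fraction remaining = 67.8/248 ≈ 0.27339.
n = log₂(248/67.8) = ln(3.6578)/ln 2 ≈ 1.871 half-lives.
t = n × t½ = 1.871 × 30.7 ≈ 57.439 minutes.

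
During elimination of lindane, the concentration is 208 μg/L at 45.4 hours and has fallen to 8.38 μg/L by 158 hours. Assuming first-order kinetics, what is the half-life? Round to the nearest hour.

24 hours

Over Δt = 158 − 45.4 = 112.6 hours, the level fell by a factor of 208/8.38 ≈ 24.821.
n = log₂(24.821) ≈ 4.6335 half-lives, so t½ = 112.6/4.6335 ≈ 24.301 hours.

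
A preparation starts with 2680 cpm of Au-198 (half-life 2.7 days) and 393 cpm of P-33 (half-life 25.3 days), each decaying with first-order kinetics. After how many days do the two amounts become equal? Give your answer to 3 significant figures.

8.37 days

Set 2680·(1/2)^(t/2.7) = 393·(1/2)^(t/25.3).
Taking log₂: log₂(2680/393) = t·(1/2.7 − 1/25.3).
log₂(6.8193) = 2.7696; 1/2.7 − 1/25.3 = 0.33084.
t = 2.7696 / 0.33084 ≈ 8.3714 days.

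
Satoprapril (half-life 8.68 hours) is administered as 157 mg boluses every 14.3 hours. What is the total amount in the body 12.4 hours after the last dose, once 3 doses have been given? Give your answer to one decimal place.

82.9 mg

The 3 doses were given 41, 26.7, 12.4 hours ago.
Total = 157·(1/2)^(41/8.68) + 157·(1/2)^(26.7/8.68) + 157·(1/2)^(12.4/8.68)
      = 5.9427 + 18.617 + 58.325 ≈ 82.885 mg.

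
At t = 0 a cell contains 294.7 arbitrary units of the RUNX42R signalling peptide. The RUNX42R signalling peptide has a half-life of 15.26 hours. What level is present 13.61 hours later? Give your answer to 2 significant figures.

160 arbitrary units

Number of half-lives: n = 13.61/15.26 ≈ 0.89187.
Remaining = 294.7 × (1/2)^0.89187 = 294.7 × 0.53891 ≈ 158.82 arbitrary units.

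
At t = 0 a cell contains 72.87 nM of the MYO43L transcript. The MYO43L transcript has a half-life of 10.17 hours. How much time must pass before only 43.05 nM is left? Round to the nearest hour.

Fraction remaining = 43.05/72.87 ≈ 0.59078.
n = log₂(72.87/43.05) = ln(1.6927)/ln 2 ≈ 0.75931 half-lives.
t = n × t½ = 0.75931 × 10.17 ≈ 7.7222 hours.

8 hours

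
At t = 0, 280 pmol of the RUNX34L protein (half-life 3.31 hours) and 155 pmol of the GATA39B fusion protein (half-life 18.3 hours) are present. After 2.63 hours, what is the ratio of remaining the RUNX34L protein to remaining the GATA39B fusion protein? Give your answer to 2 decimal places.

1.15

RUNX34L protein: 280 × (1/2)^(2.63/3.31) = 280 × (1/2)^0.79456 ≈ 161.43 pmol.
GATA39B fusion protein: 155 × (1/2)^(2.63/18.3) = 155 × (1/2)^0.14372 ≈ 140.3 pmol.
Ratio ≈ 161.43 / 140.3 ≈ 1.1505.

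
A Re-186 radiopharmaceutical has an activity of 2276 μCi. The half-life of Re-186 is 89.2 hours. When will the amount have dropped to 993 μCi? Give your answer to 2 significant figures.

110 hours

Fraction remaining = 993/2276 ≈ 0.43629.
n = log₂(2276/993) = ln(2.292)/ln 2 ≈ 1.1966 half-lives.
t = n × t½ = 1.1966 × 89.2 ≈ 106.74 hours.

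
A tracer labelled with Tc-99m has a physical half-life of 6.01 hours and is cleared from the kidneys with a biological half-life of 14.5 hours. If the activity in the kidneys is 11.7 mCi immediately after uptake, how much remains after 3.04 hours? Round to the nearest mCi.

7 mCi

1/t_eff = 1/t_phys + 1/t_biol = 1/6.01 + 1/14.5 = 0.23535 per hour.
t_eff = 6.01 × 14.5 / (6.01 + 14.5) ≈ 4.2489 hours.
Remaining = 11.7 × (1/2)^(3.04/4.2489) = 11.7 × (1/2)^0.71548 ≈ 7.1253 mCi.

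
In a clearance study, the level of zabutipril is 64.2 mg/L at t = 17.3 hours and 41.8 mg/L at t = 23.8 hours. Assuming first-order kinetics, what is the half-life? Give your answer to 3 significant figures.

10.5 hours

Over Δt = 23.8 − 17.3 = 6.5 hours, the level fell by a factor of 64.2/41.8 ≈ 1.5359.
n = log₂(1.5359) ≈ 0.61907 half-lives, so t½ = 6.5/0.61907 ≈ 10.5 hours.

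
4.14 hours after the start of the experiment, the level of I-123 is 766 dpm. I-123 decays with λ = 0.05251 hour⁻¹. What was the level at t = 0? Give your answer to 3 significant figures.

952 dpm

t½ = ln 2 / λ = 0.69315 / 0.05251 ≈ 13.2 hours.
Number of half-lives elapsed: n = 4.14/13.2 ≈ 0.31363.
A₀ = A × 2^n = 766 × 2^0.31363 = 766 × 1.2428 ≈ 952.01 dpm.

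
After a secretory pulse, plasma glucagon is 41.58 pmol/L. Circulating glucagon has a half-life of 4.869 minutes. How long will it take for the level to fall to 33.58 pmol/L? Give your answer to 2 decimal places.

Fraction remaining = 33.58/41.58 ≈ 0.8076.
n = log₂(41.58/33.58) = ln(1.2382)/ln 2 ≈ 0.30829 half-lives.
t = n × t½ = 0.30829 × 4.869 ≈ 1.5011 minutes.

1.50 minutes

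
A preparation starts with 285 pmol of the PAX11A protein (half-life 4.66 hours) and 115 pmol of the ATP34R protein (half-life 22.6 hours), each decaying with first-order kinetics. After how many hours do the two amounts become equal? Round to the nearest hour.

Set 285·(1/2)^(t/4.66) = 115·(1/2)^(t/22.6).
Taking log₂: log₂(285/115) = t·(1/4.66 − 1/22.6).
log₂(2.4783) = 1.3093; 1/4.66 − 1/22.6 = 0.17034.
t = 1.3093 / 0.17034 ≈ 7.6864 hours.

8 hours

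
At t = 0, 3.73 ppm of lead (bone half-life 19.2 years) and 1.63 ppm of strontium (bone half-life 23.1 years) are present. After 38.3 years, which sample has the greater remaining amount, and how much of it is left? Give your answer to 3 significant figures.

lead: 3.73 × (1/2)^1.9948 ≈ 0.93587 ppm.
strontium: 1.63 × (1/2)^1.658 ≈ 0.51651 ppm.
Lead has more remaining, at ≈ 0.93587 ppm.

lead, 0.936 ppm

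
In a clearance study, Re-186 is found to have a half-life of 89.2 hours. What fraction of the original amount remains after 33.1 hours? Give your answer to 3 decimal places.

0.773

n = 33.1/89.2 ≈ 0.37108 half-lives.
Fraction remaining = (1/2)^0.37108 ≈ 0.77321.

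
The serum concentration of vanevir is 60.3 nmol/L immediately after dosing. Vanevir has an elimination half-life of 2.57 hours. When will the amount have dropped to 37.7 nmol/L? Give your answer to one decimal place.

1.7 hours

Fraction remaining = 37.7/60.3 ≈ 0.62521.
n = log₂(60.3/37.7) = ln(1.5995)/ln 2 ≈ 0.67759 half-lives.
t = n × t½ = 0.67759 × 2.57 ≈ 1.7414 hours.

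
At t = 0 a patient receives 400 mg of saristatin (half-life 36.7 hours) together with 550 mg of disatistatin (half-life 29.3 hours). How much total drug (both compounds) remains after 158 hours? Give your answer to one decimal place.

saristatin: 400 × (1/2)^(158/36.7) = 400 × (1/2)^4.3052 ≈ 20.234 mg.
disatistatin: 550 × (1/2)^(158/29.3) = 550 × (1/2)^5.3925 ≈ 13.094 mg.
Total = 20.234 + 13.094 ≈ 33.327 mg.

33.3 mg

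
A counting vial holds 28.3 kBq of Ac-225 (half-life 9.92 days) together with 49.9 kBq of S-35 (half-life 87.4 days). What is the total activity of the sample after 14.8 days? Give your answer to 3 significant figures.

Ac-225: 28.3 × (1/2)^(14.8/9.92) = 28.3 × (1/2)^1.4919 ≈ 10.062 kBq.
S-35: 49.9 × (1/2)^(14.8/87.4) = 49.9 × (1/2)^0.16934 ≈ 44.374 kBq.
Total = 10.062 + 44.374 ≈ 54.435 kBq.

54.4 kBq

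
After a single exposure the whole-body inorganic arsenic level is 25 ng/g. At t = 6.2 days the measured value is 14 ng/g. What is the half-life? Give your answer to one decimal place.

A/A₀ = 14/25 ≈ 0.56.
n = log₂(1.7857) ≈ 0.8365 half-lives elapsed in 6.2 days.
t½ = 6.2/0.8365 ≈ 7.4118 days.

7.4 days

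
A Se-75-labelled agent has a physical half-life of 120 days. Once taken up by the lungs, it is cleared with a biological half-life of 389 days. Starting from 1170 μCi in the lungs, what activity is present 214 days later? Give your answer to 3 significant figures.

232 μCi

1/t_eff = 1/t_phys + 1/t_biol = 1/120 + 1/389 = 0.010904 per day.
t_eff = 120 × 389 / (120 + 389) ≈ 91.709 days.
Remaining = 1170 × (1/2)^(214/91.709) = 1170 × (1/2)^2.3335 ≈ 232.14 μCi.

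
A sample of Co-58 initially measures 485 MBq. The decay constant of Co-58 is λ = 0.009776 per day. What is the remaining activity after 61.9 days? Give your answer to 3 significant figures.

265 MBq

t½ = ln 2 / λ = 0.69315 / 0.009776 ≈ 70.903 days.
Number of half-lives: n = 61.9/70.903 ≈ 0.87302.
Remaining = 485 × (1/2)^0.87302 = 485 × 0.546 ≈ 264.81 MBq.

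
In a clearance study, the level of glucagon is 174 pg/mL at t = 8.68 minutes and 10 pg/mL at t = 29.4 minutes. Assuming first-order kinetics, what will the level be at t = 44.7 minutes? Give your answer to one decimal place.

Over Δt = 29.4 − 8.68 = 20.72 minutes, the level fell by a factor of 174/10 ≈ 17.4.
n = log₂(17.4) ≈ 4.121 half-lives, so t½ = 20.72/4.121 ≈ 5.0279 minutes.
From t = 29.4 to t = 44.7: 10 × (1/2)^((44.7−29.4)/5.0279) ≈ 1.2133 pg/mL.

1.2 pg/mL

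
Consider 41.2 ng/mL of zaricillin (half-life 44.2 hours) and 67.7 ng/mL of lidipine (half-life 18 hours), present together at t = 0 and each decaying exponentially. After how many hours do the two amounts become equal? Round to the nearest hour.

Set 41.2·(1/2)^(t/44.2) = 67.7·(1/2)^(t/18).
Taking log₂: log₂(41.2/67.7) = t·(1/44.2 − 1/18).
log₂(0.60857) = -0.71651; 1/44.2 − 1/18 = -0.032931.
t = -0.71651 / -0.032931 ≈ 21.758 hours.

22 hours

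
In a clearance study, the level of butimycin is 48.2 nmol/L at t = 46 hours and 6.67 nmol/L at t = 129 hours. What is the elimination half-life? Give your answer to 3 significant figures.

29.1 hours

Over Δt = 129 − 46 = 83 hours, the level fell by a factor of 48.2/6.67 ≈ 7.2264.
n = log₂(7.2264) ≈ 2.8533 half-lives, so t½ = 83/2.8533 ≈ 29.089 hours.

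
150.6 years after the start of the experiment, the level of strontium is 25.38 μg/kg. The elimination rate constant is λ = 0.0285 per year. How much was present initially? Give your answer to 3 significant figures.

1860 μg/kg

t½ = ln 2 / λ = 0.69315 / 0.0285 ≈ 24.321 years.
Number of half-lives elapsed: n = 150.6/24.321 ≈ 6.1922.
A₀ = A × 2^n = 25.38 × 2^6.1922 = 25.38 × 73.12 ≈ 1855.8 μg/kg.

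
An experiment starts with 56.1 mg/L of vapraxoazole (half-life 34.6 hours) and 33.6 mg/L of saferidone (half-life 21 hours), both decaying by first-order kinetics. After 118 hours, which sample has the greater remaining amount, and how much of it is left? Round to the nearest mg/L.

vapraxoazole, 5 mg/L

vapraxoazole: 56.1 × (1/2)^3.4104 ≈ 5.2763 mg/L.
saferidone: 33.6 × (1/2)^5.619 ≈ 0.68366 mg/L.
Vapraxoazole has more remaining, at ≈ 5.2763 mg/L.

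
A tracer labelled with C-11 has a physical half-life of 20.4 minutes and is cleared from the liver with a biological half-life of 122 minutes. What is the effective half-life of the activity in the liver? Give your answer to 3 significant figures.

17.5 minutes

1/t_eff = 1/t_phys + 1/t_biol = 1/20.4 + 1/122 = 0.057216 per minute.
t_eff = 20.4 × 122 / (20.4 + 122) ≈ 17.478 minutes.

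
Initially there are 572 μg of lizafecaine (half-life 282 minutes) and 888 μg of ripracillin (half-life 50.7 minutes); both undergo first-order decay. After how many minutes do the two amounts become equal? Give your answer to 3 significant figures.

Set 572·(1/2)^(t/282) = 888·(1/2)^(t/50.7).
Taking log₂: log₂(572/888) = t·(1/282 − 1/50.7).
log₂(0.64414) = -0.63454; 1/282 − 1/50.7 = -0.016178.
t = -0.63454 / -0.016178 ≈ 39.223 minutes.

39.2 minutes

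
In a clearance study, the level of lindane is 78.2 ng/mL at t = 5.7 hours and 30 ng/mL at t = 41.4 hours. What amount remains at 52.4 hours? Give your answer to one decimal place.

22.3 ng/mL

Over Δt = 41.4 − 5.7 = 35.7 hours, the level fell by a factor of 78.2/30 ≈ 2.6067.
n = log₂(2.6067) ≈ 1.3822 half-lives, so t½ = 35.7/1.3822 ≈ 25.828 hours.
From t = 41.4 to t = 52.4: 30 × (1/2)^((52.4−41.4)/25.828) ≈ 22.331 ng/mL.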